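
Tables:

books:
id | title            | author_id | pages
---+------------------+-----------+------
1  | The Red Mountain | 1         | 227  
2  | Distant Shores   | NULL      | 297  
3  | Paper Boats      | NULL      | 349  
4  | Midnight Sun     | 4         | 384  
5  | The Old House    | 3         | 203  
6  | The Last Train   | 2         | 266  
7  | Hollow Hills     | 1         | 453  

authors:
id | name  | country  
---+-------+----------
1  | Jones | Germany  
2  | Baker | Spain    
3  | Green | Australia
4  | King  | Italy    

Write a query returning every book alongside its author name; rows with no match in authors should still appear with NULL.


LEFT JOIN keeps every row from books (the left table); where author_id has no match in authors, the author columns become NULL. Walk through each book:
  - book 1 (The Red Mountain): author_id=1 -> matches Jones
  - book 2 (Distant Shores): author_id=NULL, no match -> kept with NULL
  - book 3 (Paper Boats): author_id=NULL, no match -> kept with NULL
  - book 4 (Midnight Sun): author_id=4 -> matches King
  - book 5 (The Old House): author_id=3 -> matches Green
  - book 6 (The Last Train): author_id=2 -> matches Baker
  - book 7 (Hollow Hills): author_id=1 -> matches Jones
All 7 rows appear; 2 have NULL author.

SQL:
SELECT a.title, b.name AS author
FROM books a
LEFT JOIN authors b ON a.author_id = b.id

Result:
title            | author
-----------------+-------
The Red Mountain | Jones 
Distant Shores   | NULL  
Paper Boats      | NULL  
Midnight Sun     | King  
The Old House    | Green 
The Last Train   | Baker 
Hollow Hills     | Jones 


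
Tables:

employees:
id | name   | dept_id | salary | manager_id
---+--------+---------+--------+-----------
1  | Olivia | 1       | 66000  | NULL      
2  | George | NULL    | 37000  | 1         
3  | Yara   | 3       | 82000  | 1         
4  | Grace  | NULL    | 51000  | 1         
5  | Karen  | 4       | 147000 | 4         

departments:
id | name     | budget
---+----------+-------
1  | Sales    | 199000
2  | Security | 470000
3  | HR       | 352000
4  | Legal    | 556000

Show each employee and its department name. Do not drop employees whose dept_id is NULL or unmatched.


LEFT JOIN keeps every row from employees (the left table); where dept_id has no match in departments, the department columns become NULL. Walk through each employee:
  - employee 1 (Olivia): dept_id=1 -> matches Sales
  - employee 2 (George): dept_id=NULL, no match -> kept with NULL
  - employee 3 (Yara): dept_id=3 -> matches HR
  - employee 4 (Grace): dept_id=NULL, no match -> kept with NULL
  - employee 5 (Karen): dept_id=4 -> matches Legal
All 5 rows appear; 2 have NULL department.

SQL:
SELECT a.name, b.name AS department
FROM employees a
LEFT JOIN departments b ON a.dept_id = b.id

Result:
name   | department
-------+-----------
Olivia | Sales     
George | NULL      
Yara   | HR        
Grace  | NULL      
Karen  | Legal     


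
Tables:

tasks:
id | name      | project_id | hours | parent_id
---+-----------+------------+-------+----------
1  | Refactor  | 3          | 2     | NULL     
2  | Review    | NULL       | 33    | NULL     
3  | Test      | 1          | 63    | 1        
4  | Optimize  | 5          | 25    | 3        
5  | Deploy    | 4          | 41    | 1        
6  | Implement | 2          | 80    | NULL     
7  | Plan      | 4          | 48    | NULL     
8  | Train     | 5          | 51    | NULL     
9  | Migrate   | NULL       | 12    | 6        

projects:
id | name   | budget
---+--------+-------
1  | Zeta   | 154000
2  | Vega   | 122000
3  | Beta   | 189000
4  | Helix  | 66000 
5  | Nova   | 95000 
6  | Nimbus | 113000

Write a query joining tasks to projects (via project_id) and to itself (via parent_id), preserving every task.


Two LEFT JOINs from the same base table tasks: one to projects via project_id, one to tasks itself via parent_id. Both are LEFT so every task is preserved.
Match against projects:
  - task 1 (Refactor): project_id=3 -> matches Beta
  - task 2 (Review): project_id=NULL, no match -> kept with NULL
  - task 3 (Test): project_id=1 -> matches Zeta
  - task 4 (Optimize): project_id=5 -> matches Nova
  - task 5 (Deploy): project_id=4 -> matches Helix
  - task 6 (Implement): project_id=2 -> matches Vega
  - task 7 (Plan): project_id=4 -> matches Helix
  - task 8 (Train): project_id=5 -> matches Nova
  - task 9 (Migrate): project_id=NULL, no match -> kept with NULL
Match against tasks (self):
  - task 1 (Refactor): parent_id=NULL -> NULL
  - task 2 (Review): parent_id=NULL -> NULL
  - task 3 (Test): parent_id=1 -> Refactor
  - task 4 (Optimize): parent_id=3 -> Test
  - task 5 (Deploy): parent_id=1 -> Refactor
  - task 6 (Implement): parent_id=NULL -> NULL
  - task 7 (Plan): parent_id=NULL -> NULL
  - task 8 (Train): parent_id=NULL -> NULL
  - task 9 (Migrate): parent_id=6 -> Implement

SQL:
SELECT a.name, b.name AS project, c.name AS parent
FROM tasks a
LEFT JOIN projects b ON a.project_id = b.id
LEFT JOIN tasks c ON a.parent_id = c.id

Result:
name      | project | parent   
----------+---------+----------
Refactor  | Beta    | NULL     
Review    | NULL    | NULL     
Test      | Zeta    | Refactor 
Optimize  | Nova    | Test     
Deploy    | Helix   | Refactor 
Implement | Vega    | NULL     
Plan      | Helix   | NULL     
Train     | Nova    | NULL     
Migrate   | NULL    | Implement


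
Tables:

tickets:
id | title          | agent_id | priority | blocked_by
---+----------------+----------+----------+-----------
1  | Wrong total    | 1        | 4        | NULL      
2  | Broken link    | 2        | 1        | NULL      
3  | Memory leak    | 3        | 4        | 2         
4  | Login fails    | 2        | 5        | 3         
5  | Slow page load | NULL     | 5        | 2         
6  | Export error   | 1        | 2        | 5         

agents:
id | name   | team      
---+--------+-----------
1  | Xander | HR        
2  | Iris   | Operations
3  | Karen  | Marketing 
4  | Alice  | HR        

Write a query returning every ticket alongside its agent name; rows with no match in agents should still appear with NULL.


LEFT JOIN keeps every row from tickets (the left table); where agent_id has no match in agents, the agent columns become NULL. Walk through each ticket:
  - ticket 1 (Wrong total): agent_id=1 -> matches Xander
  - ticket 2 (Broken link): agent_id=2 -> matches Iris
  - ticket 3 (Memory leak): agent_id=3 -> matches Karen
  - ticket 4 (Login fails): agent_id=2 -> matches Iris
  - ticket 5 (Slow page load): agent_id=NULL, no match -> kept with NULL
  - ticket 6 (Export error): agent_id=1 -> matches Xander
All 6 rows appear; 1 has NULL agent.

SQL:
SELECT a.title, b.name AS agent
FROM tickets a
LEFT JOIN agents b ON a.agent_id = b.id

Result:
title          | agent 
---------------+-------
Wrong total    | Xander
Broken link    | Iris  
Memory leak    | Karen 
Login fails    | Iris  
Slow page load | NULL  
Export error   | Xander


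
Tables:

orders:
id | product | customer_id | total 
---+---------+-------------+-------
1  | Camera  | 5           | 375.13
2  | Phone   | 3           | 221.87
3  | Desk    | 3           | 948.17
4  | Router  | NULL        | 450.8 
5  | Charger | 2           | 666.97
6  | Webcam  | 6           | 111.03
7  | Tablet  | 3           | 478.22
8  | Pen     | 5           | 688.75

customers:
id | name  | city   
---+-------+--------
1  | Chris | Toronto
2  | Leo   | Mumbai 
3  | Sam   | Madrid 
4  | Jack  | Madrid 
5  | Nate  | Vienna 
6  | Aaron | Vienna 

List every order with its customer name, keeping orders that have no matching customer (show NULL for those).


LEFT JOIN keeps every row from orders (the left table); where customer_id has no match in customers, the customer columns become NULL. Walk through each order:
  - order 1 (Camera): customer_id=5 -> matches Nate
  - order 2 (Phone): customer_id=3 -> matches Sam
  - order 3 (Desk): customer_id=3 -> matches Sam
  - order 4 (Router): customer_id=NULL, no match -> kept with NULL
  - order 5 (Charger): customer_id=2 -> matches Leo
  - order 6 (Webcam): customer_id=6 -> matches Aaron
  - order 7 (Tablet): customer_id=3 -> matches Sam
  - order 8 (Pen): customer_id=5 -> matches Nate
All 8 rows appear; 1 has NULL customer.

SQL:
SELECT a.product, b.name AS customer
FROM orders a
LEFT JOIN customers b ON a.customer_id = b.id

Result:
product | customer
--------+---------
Camera  | Nate    
Phone   | Sam     
Desk    | Sam     
Router  | NULL    
Charger | Leo     
Webcam  | Aaron   
Tablet  | Sam     
Pen     | Nate    


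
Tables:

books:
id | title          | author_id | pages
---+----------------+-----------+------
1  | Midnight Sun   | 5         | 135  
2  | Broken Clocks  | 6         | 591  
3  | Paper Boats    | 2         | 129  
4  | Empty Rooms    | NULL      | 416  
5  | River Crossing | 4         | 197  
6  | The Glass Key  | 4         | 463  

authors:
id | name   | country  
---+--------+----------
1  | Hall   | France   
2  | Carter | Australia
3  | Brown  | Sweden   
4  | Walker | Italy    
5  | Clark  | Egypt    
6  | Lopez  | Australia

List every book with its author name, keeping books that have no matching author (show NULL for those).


LEFT JOIN keeps every row from books (the left table); where author_id has no match in authors, the author columns become NULL. Walk through each book:
  - book 1 (Midnight Sun): author_id=5 -> matches Clark
  - book 2 (Broken Clocks): author_id=6 -> matches Lopez
  - book 3 (Paper Boats): author_id=2 -> matches Carter
  - book 4 (Empty Rooms): author_id=NULL, no match -> kept with NULL
  - book 5 (River Crossing): author_id=4 -> matches Walker
  - book 6 (The Glass Key): author_id=4 -> matches Walker
All 6 rows appear; 1 has NULL author.

SQL:
SELECT a.title, b.name AS author
FROM books a
LEFT JOIN authors b ON a.author_id = b.id

Result:
title          | author
---------------+-------
Midnight Sun   | Clark 
Broken Clocks  | Lopez 
Paper Boats    | Carter
Empty Rooms    | NULL  
River Crossing | Walker
The Glass Key  | Walker


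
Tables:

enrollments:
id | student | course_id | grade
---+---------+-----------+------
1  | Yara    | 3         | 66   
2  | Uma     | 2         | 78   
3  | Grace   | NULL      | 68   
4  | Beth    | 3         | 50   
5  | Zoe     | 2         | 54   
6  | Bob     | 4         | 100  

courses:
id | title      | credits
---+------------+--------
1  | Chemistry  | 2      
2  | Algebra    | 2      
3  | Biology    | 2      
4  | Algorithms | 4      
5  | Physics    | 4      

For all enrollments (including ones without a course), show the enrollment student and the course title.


LEFT JOIN keeps every row from enrollments (the left table); where course_id has no match in courses, the course columns become NULL. Walk through each enrollment:
  - enrollment 1 (Yara): course_id=3 -> matches Biology
  - enrollment 2 (Uma): course_id=2 -> matches Algebra
  - enrollment 3 (Grace): course_id=NULL, no match -> kept with NULL
  - enrollment 4 (Beth): course_id=3 -> matches Biology
  - enrollment 5 (Zoe): course_id=2 -> matches Algebra
  - enrollment 6 (Bob): course_id=4 -> matches Algorithms
All 6 rows appear; 1 has NULL course.

SQL:
SELECT a.student, b.title AS course
FROM enrollments a
LEFT JOIN courses b ON a.course_id = b.id

Result:
student | course    
--------+-----------
Yara    | Biology   
Uma     | Algebra   
Grace   | NULL      
Beth    | Biology   
Zoe     | Algebra   
Bob     | Algorithms


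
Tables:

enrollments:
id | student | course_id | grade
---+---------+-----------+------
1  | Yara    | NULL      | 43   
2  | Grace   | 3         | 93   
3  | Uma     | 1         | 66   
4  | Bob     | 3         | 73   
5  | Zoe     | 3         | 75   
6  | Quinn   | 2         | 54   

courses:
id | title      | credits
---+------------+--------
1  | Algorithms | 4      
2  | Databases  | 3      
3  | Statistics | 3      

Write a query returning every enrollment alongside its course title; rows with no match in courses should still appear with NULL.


LEFT JOIN keeps every row from enrollments (the left table); where course_id has no match in courses, the course columns become NULL. Walk through each enrollment:
  - enrollment 1 (Yara): course_id=NULL, no match -> kept with NULL
  - enrollment 2 (Grace): course_id=3 -> matches Statistics
  - enrollment 3 (Uma): course_id=1 -> matches Algorithms
  - enrollment 4 (Bob): course_id=3 -> matches Statistics
  - enrollment 5 (Zoe): course_id=3 -> matches Statistics
  - enrollment 6 (Quinn): course_id=2 -> matches Databases
All 6 rows appear; 1 has NULL course.

SQL:
SELECT a.student, b.title AS course
FROM enrollments a
LEFT JOIN courses b ON a.course_id = b.id

Result:
student | course    
--------+-----------
Yara    | NULL      
Grace   | Statistics
Uma     | Algorithms
Bob     | Statistics
Zoe     | Statistics
Quinn   | Databases 


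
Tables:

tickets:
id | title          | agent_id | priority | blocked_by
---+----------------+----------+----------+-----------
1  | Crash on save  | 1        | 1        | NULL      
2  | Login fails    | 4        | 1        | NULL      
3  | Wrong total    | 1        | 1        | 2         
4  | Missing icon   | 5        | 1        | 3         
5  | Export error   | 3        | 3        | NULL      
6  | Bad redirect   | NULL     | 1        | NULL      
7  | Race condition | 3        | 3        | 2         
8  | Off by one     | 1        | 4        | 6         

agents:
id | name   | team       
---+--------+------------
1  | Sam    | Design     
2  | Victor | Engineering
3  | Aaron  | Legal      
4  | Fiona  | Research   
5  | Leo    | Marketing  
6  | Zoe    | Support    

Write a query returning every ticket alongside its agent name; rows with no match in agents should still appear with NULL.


LEFT JOIN keeps every row from tickets (the left table); where agent_id has no match in agents, the agent columns become NULL. Walk through each ticket:
  - ticket 1 (Crash on save): agent_id=1 -> matches Sam
  - ticket 2 (Login fails): agent_id=4 -> matches Fiona
  - ticket 3 (Wrong total): agent_id=1 -> matches Sam
  - ticket 4 (Missing icon): agent_id=5 -> matches Leo
  - ticket 5 (Export error): agent_id=3 -> matches Aaron
  - ticket 6 (Bad redirect): agent_id=NULL, no match -> kept with NULL
  - ticket 7 (Race condition): agent_id=3 -> matches Aaron
  - ticket 8 (Off by one): agent_id=1 -> matches Sam
All 8 rows appear; 1 has NULL agent.

SQL:
SELECT a.title, b.name AS agent
FROM tickets a
LEFT JOIN agents b ON a.agent_id = b.id

Result:
title          | agent
---------------+------
Crash on save  | Sam  
Login fails    | Fiona
Wrong total    | Sam  
Missing icon   | Leo  
Export error   | Aaron
Bad redirect   | NULL 
Race condition | Aaron
Off by one     | Sam  


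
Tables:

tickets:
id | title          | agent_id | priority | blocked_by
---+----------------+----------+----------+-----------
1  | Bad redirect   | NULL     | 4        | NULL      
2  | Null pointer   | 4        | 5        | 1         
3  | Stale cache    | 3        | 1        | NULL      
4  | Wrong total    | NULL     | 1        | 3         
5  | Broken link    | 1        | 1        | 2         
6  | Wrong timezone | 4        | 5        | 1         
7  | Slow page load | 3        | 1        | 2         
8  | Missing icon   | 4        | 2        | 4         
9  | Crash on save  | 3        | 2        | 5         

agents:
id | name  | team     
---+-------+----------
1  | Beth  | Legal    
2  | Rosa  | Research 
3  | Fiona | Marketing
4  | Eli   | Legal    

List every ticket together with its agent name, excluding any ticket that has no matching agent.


INNER JOIN keeps only tickets rows whose agent_id matches an id in agents. Walk through each ticket:
  - ticket 1 (Bad redirect): agent_id=NULL, no match -> dropped
  - ticket 2 (Null pointer): agent_id=4 -> matches Eli
  - ticket 3 (Stale cache): agent_id=3 -> matches Fiona
  - ticket 4 (Wrong total): agent_id=NULL, no match -> dropped
  - ticket 5 (Broken link): agent_id=1 -> matches Beth
  - ticket 6 (Wrong timezone): agent_id=4 -> matches Eli
  - ticket 7 (Slow page load): agent_id=3 -> matches Fiona
  - ticket 8 (Missing icon): agent_id=4 -> matches Eli
  - ticket 9 (Crash on save): agent_id=3 -> matches Fiona
So 2 of 9 rows are dropped.

SQL:
SELECT a.title, b.name AS agent
FROM tickets a
INNER JOIN agents b ON a.agent_id = b.id

Result:
title          | agent
---------------+------
Null pointer   | Eli  
Stale cache    | Fiona
Broken link    | Beth 
Wrong timezone | Eli  
Slow page load | Fiona
Missing icon   | Eli  
Crash on save  | Fiona


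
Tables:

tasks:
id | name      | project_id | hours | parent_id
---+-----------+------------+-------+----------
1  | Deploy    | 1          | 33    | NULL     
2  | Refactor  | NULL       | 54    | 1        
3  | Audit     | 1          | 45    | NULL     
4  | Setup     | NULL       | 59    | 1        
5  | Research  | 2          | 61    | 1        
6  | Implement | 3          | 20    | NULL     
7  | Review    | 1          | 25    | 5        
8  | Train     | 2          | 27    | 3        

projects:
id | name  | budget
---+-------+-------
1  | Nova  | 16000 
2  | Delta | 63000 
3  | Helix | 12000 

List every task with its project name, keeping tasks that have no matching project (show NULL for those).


LEFT JOIN keeps every row from tasks (the left table); where project_id has no match in projects, the project columns become NULL. Walk through each task:
  - task 1 (Deploy): project_id=1 -> matches Nova
  - task 2 (Refactor): project_id=NULL, no match -> kept with NULL
  - task 3 (Audit): project_id=1 -> matches Nova
  - task 4 (Setup): project_id=NULL, no match -> kept with NULL
  - task 5 (Research): project_id=2 -> matches Delta
  - task 6 (Implement): project_id=3 -> matches Helix
  - task 7 (Review): project_id=1 -> matches Nova
  - task 8 (Train): project_id=2 -> matches Delta
All 8 rows appear; 2 have NULL project.

SQL:
SELECT a.name, b.name AS project
FROM tasks a
LEFT JOIN projects b ON a.project_id = b.id

Result:
name      | project
----------+--------
Deploy    | Nova   
Refactor  | NULL   
Audit     | Nova   
Setup     | NULL   
Research  | Delta  
Implement | Helix  
Review    | Nova   
Train     | Delta  


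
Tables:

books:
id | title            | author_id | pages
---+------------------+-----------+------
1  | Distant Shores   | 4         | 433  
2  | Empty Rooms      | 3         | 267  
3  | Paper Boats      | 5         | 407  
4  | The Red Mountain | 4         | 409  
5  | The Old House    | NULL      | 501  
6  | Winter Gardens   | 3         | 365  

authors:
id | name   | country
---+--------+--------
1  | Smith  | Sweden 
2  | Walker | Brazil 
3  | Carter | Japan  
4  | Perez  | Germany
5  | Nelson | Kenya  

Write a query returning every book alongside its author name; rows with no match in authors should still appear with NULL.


LEFT JOIN keeps every row from books (the left table); where author_id has no match in authors, the author columns become NULL. Walk through each book:
  - book 1 (Distant Shores): author_id=4 -> matches Perez
  - book 2 (Empty Rooms): author_id=3 -> matches Carter
  - book 3 (Paper Boats): author_id=5 -> matches Nelson
  - book 4 (The Red Mountain): author_id=4 -> matches Perez
  - book 5 (The Old House): author_id=NULL, no match -> kept with NULL
  - book 6 (Winter Gardens): author_id=3 -> matches Carter
All 6 rows appear; 1 has NULL author.

SQL:
SELECT a.title, b.name AS author
FROM books a
LEFT JOIN authors b ON a.author_id = b.id

Result:
title            | author
-----------------+-------
Distant Shores   | Perez 
Empty Rooms      | Carter
Paper Boats      | Nelson
The Red Mountain | Perez 
The Old House    | NULL  
Winter Gardens   | Carter


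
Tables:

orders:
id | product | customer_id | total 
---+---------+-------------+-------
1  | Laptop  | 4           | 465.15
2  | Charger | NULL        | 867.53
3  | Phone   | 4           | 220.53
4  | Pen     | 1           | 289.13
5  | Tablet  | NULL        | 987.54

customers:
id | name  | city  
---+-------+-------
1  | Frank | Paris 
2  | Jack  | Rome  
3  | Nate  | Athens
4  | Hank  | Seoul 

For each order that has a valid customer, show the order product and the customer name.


INNER JOIN keeps only orders rows whose customer_id matches an id in customers. Walk through each order:
  - order 1 (Laptop): customer_id=4 -> matches Hank
  - order 2 (Charger): customer_id=NULL, no match -> dropped
  - order 3 (Phone): customer_id=4 -> matches Hank
  - order 4 (Pen): customer_id=1 -> matches Frank
  - order 5 (Tablet): customer_id=NULL, no match -> dropped
So 2 of 5 rows are dropped.

SQL:
SELECT a.product, b.name AS customer
FROM orders a
INNER JOIN customers b ON a.customer_id = b.id

Result:
product | customer
--------+---------
Laptop  | Hank    
Phone   | Hank    
Pen     | Frank   


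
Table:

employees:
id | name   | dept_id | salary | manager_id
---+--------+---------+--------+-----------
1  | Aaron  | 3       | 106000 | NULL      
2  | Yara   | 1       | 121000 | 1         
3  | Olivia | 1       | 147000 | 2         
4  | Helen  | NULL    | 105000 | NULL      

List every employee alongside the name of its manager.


This is a self-join: employees is joined to a second copy of itself, matching each row's manager_id to another row's id. Use LEFT JOIN so rows with manager_id=NULL are kept.
  - employee 1 (Aaron): manager_id=NULL -> NULL
  - employee 2 (Yara): manager_id=1 -> Aaron
  - employee 3 (Olivia): manager_id=2 -> Yara
  - employee 4 (Helen): manager_id=NULL -> NULL

SQL:
SELECT a.name AS item, b.name AS manager
FROM employees a
LEFT JOIN employees b ON a.manager_id = b.id

Result:
item   | manager
-------+--------
Aaron  | NULL   
Yara   | Aaron  
Olivia | Yara   
Helen  | NULL   


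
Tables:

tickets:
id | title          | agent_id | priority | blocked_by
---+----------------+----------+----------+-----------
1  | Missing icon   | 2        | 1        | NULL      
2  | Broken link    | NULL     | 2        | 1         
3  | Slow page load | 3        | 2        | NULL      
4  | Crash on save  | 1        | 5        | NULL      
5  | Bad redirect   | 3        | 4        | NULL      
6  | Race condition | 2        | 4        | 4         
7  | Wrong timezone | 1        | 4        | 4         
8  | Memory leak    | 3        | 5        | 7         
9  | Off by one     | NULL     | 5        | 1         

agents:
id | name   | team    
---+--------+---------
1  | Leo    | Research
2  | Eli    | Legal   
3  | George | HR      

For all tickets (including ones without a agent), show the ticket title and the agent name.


LEFT JOIN keeps every row from tickets (the left table); where agent_id has no match in agents, the agent columns become NULL. Walk through each ticket:
  - ticket 1 (Missing icon): agent_id=2 -> matches Eli
  - ticket 2 (Broken link): agent_id=NULL, no match -> kept with NULL
  - ticket 3 (Slow page load): agent_id=3 -> matches George
  - ticket 4 (Crash on save): agent_id=1 -> matches Leo
  - ticket 5 (Bad redirect): agent_id=3 -> matches George
  - ticket 6 (Race condition): agent_id=2 -> matches Eli
  - ticket 7 (Wrong timezone): agent_id=1 -> matches Leo
  - ticket 8 (Memory leak): agent_id=3 -> matches George
  - ticket 9 (Off by one): agent_id=NULL, no match -> kept with NULL
All 9 rows appear; 2 have NULL agent.

SQL:
SELECT a.title, b.name AS agent
FROM tickets a
LEFT JOIN agents b ON a.agent_id = b.id

Result:
title          | agent 
---------------+-------
Missing icon   | Eli   
Broken link    | NULL  
Slow page load | George
Crash on save  | Leo   
Bad redirect   | George
Race condition | Eli   
Wrong timezone | Leo   
Memory leak    | George
Off by one     | NULL  


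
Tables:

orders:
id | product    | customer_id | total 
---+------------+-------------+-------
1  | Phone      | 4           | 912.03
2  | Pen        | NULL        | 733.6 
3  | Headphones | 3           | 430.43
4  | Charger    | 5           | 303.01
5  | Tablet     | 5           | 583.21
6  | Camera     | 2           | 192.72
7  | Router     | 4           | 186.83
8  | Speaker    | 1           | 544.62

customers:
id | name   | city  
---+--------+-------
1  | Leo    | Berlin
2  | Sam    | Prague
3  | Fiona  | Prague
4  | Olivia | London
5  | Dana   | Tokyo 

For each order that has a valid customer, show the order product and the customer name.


INNER JOIN keeps only orders rows whose customer_id matches an id in customers. Walk through each order:
  - order 1 (Phone): customer_id=4 -> matches Olivia
  - order 2 (Pen): customer_id=NULL, no match -> dropped
  - order 3 (Headphones): customer_id=3 -> matches Fiona
  - order 4 (Charger): customer_id=5 -> matches Dana
  - order 5 (Tablet): customer_id=5 -> matches Dana
  - order 6 (Camera): customer_id=2 -> matches Sam
  - order 7 (Router): customer_id=4 -> matches Olivia
  - order 8 (Speaker): customer_id=1 -> matches Leo
So 1 of 8 rows is dropped.

SQL:
SELECT a.product, b.name AS customer
FROM orders a
INNER JOIN customers b ON a.customer_id = b.id

Result:
product    | customer
-----------+---------
Phone      | Olivia  
Headphones | Fiona   
Charger    | Dana    
Tablet     | Dana    
Camera     | Sam     
Router     | Olivia  
Speaker    | Leo     


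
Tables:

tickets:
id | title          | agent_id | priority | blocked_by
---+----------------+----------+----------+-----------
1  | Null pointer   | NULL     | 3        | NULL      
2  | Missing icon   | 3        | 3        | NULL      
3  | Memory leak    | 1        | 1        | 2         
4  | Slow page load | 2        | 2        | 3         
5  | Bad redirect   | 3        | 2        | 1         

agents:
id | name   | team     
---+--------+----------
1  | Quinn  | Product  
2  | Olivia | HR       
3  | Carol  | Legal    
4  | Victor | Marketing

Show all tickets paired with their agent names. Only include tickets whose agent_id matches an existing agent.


INNER JOIN keeps only tickets rows whose agent_id matches an id in agents. Walk through each ticket:
  - ticket 1 (Null pointer): agent_id=NULL, no match -> dropped
  - ticket 2 (Missing icon): agent_id=3 -> matches Carol
  - ticket 3 (Memory leak): agent_id=1 -> matches Quinn
  - ticket 4 (Slow page load): agent_id=2 -> matches Olivia
  - ticket 5 (Bad redirect): agent_id=3 -> matches Carol
So 1 of 5 rows is dropped.

SQL:
SELECT a.title, b.name AS agent
FROM tickets a
INNER JOIN agents b ON a.agent_id = b.id

Result:
title          | agent 
---------------+-------
Missing icon   | Carol 
Memory leak    | Quinn 
Slow page load | Olivia
Bad redirect   | Carol 


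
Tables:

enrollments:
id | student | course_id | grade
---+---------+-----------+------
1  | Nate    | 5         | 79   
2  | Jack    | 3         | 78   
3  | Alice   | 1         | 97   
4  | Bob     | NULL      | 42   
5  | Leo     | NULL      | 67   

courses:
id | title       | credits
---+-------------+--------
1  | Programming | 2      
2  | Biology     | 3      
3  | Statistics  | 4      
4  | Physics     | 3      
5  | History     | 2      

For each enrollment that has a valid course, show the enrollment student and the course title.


INNER JOIN keeps only enrollments rows whose course_id matches an id in courses. Walk through each enrollment:
  - enrollment 1 (Nate): course_id=5 -> matches History
  - enrollment 2 (Jack): course_id=3 -> matches Statistics
  - enrollment 3 (Alice): course_id=1 -> matches Programming
  - enrollment 4 (Bob): course_id=NULL, no match -> dropped
  - enrollment 5 (Leo): course_id=NULL, no match -> dropped
So 2 of 5 rows are dropped.

SQL:
SELECT a.student, b.title AS course
FROM enrollments a
INNER JOIN courses b ON a.course_id = b.id

Result:
student | course     
--------+------------
Nate    | History    
Jack    | Statistics 
Alice   | Programming


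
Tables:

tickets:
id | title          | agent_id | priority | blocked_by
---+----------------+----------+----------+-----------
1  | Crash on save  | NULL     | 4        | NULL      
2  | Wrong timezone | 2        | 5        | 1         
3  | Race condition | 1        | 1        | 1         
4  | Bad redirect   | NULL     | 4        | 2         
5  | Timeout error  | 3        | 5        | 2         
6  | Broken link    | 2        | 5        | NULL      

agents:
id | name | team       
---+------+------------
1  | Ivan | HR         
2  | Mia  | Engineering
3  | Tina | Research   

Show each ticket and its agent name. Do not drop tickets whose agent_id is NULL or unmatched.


LEFT JOIN keeps every row from tickets (the left table); where agent_id has no match in agents, the agent columns become NULL. Walk through each ticket:
  - ticket 1 (Crash on save): agent_id=NULL, no match -> kept with NULL
  - ticket 2 (Wrong timezone): agent_id=2 -> matches Mia
  - ticket 3 (Race condition): agent_id=1 -> matches Ivan
  - ticket 4 (Bad redirect): agent_id=NULL, no match -> kept with NULL
  - ticket 5 (Timeout error): agent_id=3 -> matches Tina
  - ticket 6 (Broken link): agent_id=2 -> matches Mia
All 6 rows appear; 2 have NULL agent.

SQL:
SELECT a.title, b.name AS agent
FROM tickets a
LEFT JOIN agents b ON a.agent_id = b.id

Result:
title          | agent
---------------+------
Crash on save  | NULL 
Wrong timezone | Mia  
Race condition | Ivan 
Bad redirect   | NULL 
Timeout error  | Tina 
Broken link    | Mia  


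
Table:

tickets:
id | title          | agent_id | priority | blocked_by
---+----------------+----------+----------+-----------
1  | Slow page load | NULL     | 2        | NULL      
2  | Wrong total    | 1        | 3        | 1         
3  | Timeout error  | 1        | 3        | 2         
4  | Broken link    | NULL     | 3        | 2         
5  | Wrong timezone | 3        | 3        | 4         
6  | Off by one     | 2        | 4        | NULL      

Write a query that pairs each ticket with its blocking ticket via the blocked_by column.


This is a self-join: tickets is joined to a second copy of itself, matching each row's blocked_by to another row's id. Use LEFT JOIN so rows with blocked_by=NULL are kept.
  - ticket 1 (Slow page load): blocked_by=NULL -> NULL
  - ticket 2 (Wrong total): blocked_by=1 -> Slow page load
  - ticket 3 (Timeout error): blocked_by=2 -> Wrong total
  - ticket 4 (Broken link): blocked_by=2 -> Wrong total
  - ticket 5 (Wrong timezone): blocked_by=4 -> Broken link
  - ticket 6 (Off by one): blocked_by=NULL -> NULL

SQL:
SELECT a.title AS item, b.title AS blocked_by
FROM tickets a
LEFT JOIN tickets b ON a.blocked_by = b.id

Result:
item           | blocked_by    
---------------+---------------
Slow page load | NULL          
Wrong total    | Slow page load
Timeout error  | Wrong total   
Broken link    | Wrong total   
Wrong timezone | Broken link   
Off by one     | NULL          


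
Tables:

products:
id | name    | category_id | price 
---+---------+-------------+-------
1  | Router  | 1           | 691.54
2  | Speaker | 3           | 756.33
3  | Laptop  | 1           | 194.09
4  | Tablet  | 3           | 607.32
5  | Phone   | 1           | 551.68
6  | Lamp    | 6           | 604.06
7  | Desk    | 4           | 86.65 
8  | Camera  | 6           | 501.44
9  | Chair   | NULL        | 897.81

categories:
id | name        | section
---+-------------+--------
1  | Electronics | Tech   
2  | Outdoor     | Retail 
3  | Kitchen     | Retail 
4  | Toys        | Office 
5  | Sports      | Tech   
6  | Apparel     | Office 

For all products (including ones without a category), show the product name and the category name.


LEFT JOIN keeps every row from products (the left table); where category_id has no match in categories, the category columns become NULL. Walk through each product:
  - product 1 (Router): category_id=1 -> matches Electronics
  - product 2 (Speaker): category_id=3 -> matches Kitchen
  - product 3 (Laptop): category_id=1 -> matches Electronics
  - product 4 (Tablet): category_id=3 -> matches Kitchen
  - product 5 (Phone): category_id=1 -> matches Electronics
  - product 6 (Lamp): category_id=6 -> matches Apparel
  - product 7 (Desk): category_id=4 -> matches Toys
  - product 8 (Camera): category_id=6 -> matches Apparel
  - product 9 (Chair): category_id=NULL, no match -> kept with NULL
All 9 rows appear; 1 has NULL category.

SQL:
SELECT a.name, b.name AS category
FROM products a
LEFT JOIN categories b ON a.category_id = b.id

Result:
name    | category   
--------+------------
Router  | Electronics
Speaker | Kitchen    
Laptop  | Electronics
Tablet  | Kitchen    
Phone   | Electronics
Lamp    | Apparel    
Desk    | Toys       
Camera  | Apparel    
Chair   | NULL       


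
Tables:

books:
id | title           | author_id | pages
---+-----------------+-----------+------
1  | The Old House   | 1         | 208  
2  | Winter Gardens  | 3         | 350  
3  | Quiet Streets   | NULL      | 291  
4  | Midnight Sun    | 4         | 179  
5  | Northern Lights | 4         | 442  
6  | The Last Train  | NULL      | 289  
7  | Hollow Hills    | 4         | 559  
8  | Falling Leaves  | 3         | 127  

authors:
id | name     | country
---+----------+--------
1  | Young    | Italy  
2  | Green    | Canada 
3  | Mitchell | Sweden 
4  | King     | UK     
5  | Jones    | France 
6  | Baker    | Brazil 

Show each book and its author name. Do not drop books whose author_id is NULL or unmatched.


LEFT JOIN keeps every row from books (the left table); where author_id has no match in authors, the author columns become NULL. Walk through each book:
  - book 1 (The Old House): author_id=1 -> matches Young
  - book 2 (Winter Gardens): author_id=3 -> matches Mitchell
  - book 3 (Quiet Streets): author_id=NULL, no match -> kept with NULL
  - book 4 (Midnight Sun): author_id=4 -> matches King
  - book 5 (Northern Lights): author_id=4 -> matches King
  - book 6 (The Last Train): author_id=NULL, no match -> kept with NULL
  - book 7 (Hollow Hills): author_id=4 -> matches King
  - book 8 (Falling Leaves): author_id=3 -> matches Mitchell
All 8 rows appear; 2 have NULL author.

SQL:
SELECT a.title, b.name AS author
FROM books a
LEFT JOIN authors b ON a.author_id = b.id

Result:
title           | author  
----------------+---------
The Old House   | Young   
Winter Gardens  | Mitchell
Quiet Streets   | NULL    
Midnight Sun    | King    
Northern Lights | King    
The Last Train  | NULL    
Hollow Hills    | King    
Falling Leaves  | Mitchell


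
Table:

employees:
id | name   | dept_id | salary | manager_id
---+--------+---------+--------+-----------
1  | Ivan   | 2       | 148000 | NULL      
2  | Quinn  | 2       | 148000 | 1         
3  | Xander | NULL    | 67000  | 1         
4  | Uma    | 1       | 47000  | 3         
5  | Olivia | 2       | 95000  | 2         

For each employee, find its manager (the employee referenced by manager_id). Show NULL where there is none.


This is a self-join: employees is joined to a second copy of itself, matching each row's manager_id to another row's id. Use LEFT JOIN so rows with manager_id=NULL are kept.
  - employee 1 (Ivan): manager_id=NULL -> NULL
  - employee 2 (Quinn): manager_id=1 -> Ivan
  - employee 3 (Xander): manager_id=1 -> Ivan
  - employee 4 (Uma): manager_id=3 -> Xander
  - employee 5 (Olivia): manager_id=2 -> Quinn

SQL:
SELECT a.name AS item, b.name AS manager
FROM employees a
LEFT JOIN employees b ON a.manager_id = b.id

Result:
item   | manager
-------+--------
Ivan   | NULL   
Quinn  | Ivan   
Xander | Ivan   
Uma    | Xander 
Olivia | Quinn  


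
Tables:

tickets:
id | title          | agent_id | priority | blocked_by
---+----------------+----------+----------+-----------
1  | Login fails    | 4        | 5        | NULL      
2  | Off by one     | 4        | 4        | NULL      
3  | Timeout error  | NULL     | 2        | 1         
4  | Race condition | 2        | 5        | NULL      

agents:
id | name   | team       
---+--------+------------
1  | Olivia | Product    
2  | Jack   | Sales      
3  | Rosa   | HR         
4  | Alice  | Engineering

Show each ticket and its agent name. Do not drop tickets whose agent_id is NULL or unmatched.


LEFT JOIN keeps every row from tickets (the left table); where agent_id has no match in agents, the agent columns become NULL. Walk through each ticket:
  - ticket 1 (Login fails): agent_id=4 -> matches Alice
  - ticket 2 (Off by one): agent_id=4 -> matches Alice
  - ticket 3 (Timeout error): agent_id=NULL, no match -> kept with NULL
  - ticket 4 (Race condition): agent_id=2 -> matches Jack
All 4 rows appear; 1 has NULL agent.

SQL:
SELECT a.title, b.name AS agent
FROM tickets a
LEFT JOIN agents b ON a.agent_id = b.id

Result:
title          | agent
---------------+------
Login fails    | Alice
Off by one     | Alice
Timeout error  | NULL 
Race condition | Jack 


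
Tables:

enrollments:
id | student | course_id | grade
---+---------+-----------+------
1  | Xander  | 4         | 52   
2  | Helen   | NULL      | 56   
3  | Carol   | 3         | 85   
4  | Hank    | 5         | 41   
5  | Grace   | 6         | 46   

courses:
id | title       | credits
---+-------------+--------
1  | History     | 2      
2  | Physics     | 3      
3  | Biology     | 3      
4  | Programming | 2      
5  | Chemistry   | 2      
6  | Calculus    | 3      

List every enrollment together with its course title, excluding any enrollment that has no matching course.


INNER JOIN keeps only enrollments rows whose course_id matches an id in courses. Walk through each enrollment:
  - enrollment 1 (Xander): course_id=4 -> matches Programming
  - enrollment 2 (Helen): course_id=NULL, no match -> dropped
  - enrollment 3 (Carol): course_id=3 -> matches Biology
  - enrollment 4 (Hank): course_id=5 -> matches Chemistry
  - enrollment 5 (Grace): course_id=6 -> matches Calculus
So 1 of 5 rows is dropped.

SQL:
SELECT a.student, b.title AS course
FROM enrollments a
INNER JOIN courses b ON a.course_id = b.id

Result:
student | course     
--------+------------
Xander  | Programming
Carol   | Biology    
Hank    | Chemistry  
Grace   | Calculus   


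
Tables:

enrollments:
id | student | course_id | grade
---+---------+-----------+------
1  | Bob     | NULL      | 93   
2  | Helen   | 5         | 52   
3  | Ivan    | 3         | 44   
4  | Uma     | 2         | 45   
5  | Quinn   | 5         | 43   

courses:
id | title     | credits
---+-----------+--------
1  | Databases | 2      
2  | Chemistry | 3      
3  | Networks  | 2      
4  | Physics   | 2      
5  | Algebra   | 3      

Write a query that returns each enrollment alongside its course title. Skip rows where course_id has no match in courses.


INNER JOIN keeps only enrollments rows whose course_id matches an id in courses. Walk through each enrollment:
  - enrollment 1 (Bob): course_id=NULL, no match -> dropped
  - enrollment 2 (Helen): course_id=5 -> matches Algebra
  - enrollment 3 (Ivan): course_id=3 -> matches Networks
  - enrollment 4 (Uma): course_id=2 -> matches Chemistry
  - enrollment 5 (Quinn): course_id=5 -> matches Algebra
So 1 of 5 rows is dropped.

SQL:
SELECT a.student, b.title AS course
FROM enrollments a
INNER JOIN courses b ON a.course_id = b.id

Result:
student | course   
--------+----------
Helen   | Algebra  
Ivan    | Networks 
Uma     | Chemistry
Quinn   | Algebra  


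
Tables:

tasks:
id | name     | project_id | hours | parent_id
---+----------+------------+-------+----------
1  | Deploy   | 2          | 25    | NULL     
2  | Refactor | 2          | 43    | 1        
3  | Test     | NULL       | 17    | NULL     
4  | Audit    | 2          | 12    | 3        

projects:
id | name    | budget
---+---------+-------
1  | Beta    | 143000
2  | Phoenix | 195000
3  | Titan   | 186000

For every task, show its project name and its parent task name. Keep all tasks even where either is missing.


Two LEFT JOINs from the same base table tasks: one to projects via project_id, one to tasks itself via parent_id. Both are LEFT so every task is preserved.
Match against projects:
  - task 1 (Deploy): project_id=2 -> matches Phoenix
  - task 2 (Refactor): project_id=2 -> matches Phoenix
  - task 3 (Test): project_id=NULL, no match -> kept with NULL
  - task 4 (Audit): project_id=2 -> matches Phoenix
Match against tasks (self):
  - task 1 (Deploy): parent_id=NULL -> NULL
  - task 2 (Refactor): parent_id=1 -> Deploy
  - task 3 (Test): parent_id=NULL -> NULL
  - task 4 (Audit): parent_id=3 -> Test

SQL:
SELECT a.name, b.name AS project, c.name AS parent
FROM tasks a
LEFT JOIN projects b ON a.project_id = b.id
LEFT JOIN tasks c ON a.parent_id = c.id

Result:
name     | project | parent
---------+---------+-------
Deploy   | Phoenix | NULL  
Refactor | Phoenix | Deploy
Test     | NULL    | NULL  
Audit    | Phoenix | Test  
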